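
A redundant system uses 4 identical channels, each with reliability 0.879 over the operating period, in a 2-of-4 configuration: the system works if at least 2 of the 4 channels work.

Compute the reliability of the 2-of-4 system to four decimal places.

0.9936

R = Σ_{i=2}^{4} C(4,i) p^i (1−p)^{4−i} with p = 0.879
C(4,2)·0.879^2·0.121^2 = 0.067873
C(4,3)·0.879^3·0.121^1 = 0.328709
C(4,4)·0.879^4·0.121^0 = 0.596974
Sum = 0.9936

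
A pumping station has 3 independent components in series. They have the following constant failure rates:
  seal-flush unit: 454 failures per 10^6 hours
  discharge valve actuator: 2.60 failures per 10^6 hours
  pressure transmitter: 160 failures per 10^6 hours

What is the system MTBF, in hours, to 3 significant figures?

Series of exponential components: λ_sys = Σ λ_i
λ_sys = 0.000454 + 0.00000260 + 0.000160 = 6.1660e-04 /h
MTBF = 1 / λ_sys = 1620 h

1620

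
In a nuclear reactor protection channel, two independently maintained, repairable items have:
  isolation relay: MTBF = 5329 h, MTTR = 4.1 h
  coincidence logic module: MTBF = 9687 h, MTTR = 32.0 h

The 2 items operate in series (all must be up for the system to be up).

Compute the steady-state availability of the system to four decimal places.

0.9959

A(isolation relay) = MTBF/(MTBF+MTTR) = 5329/(5329+4.1) = 0.999231
A(coincidence logic module) = MTBF/(MTBF+MTTR) = 9687/(9687+32.0) = 0.996707
Series availability: 0.999231 × 0.996707 = 0.9959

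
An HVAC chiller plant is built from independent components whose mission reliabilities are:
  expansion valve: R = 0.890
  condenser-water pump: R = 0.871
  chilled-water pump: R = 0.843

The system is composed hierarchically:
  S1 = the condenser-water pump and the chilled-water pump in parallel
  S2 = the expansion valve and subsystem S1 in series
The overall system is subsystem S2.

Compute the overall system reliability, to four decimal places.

Parallel (condenser-water pump and chilled-water pump): 1 − (1 − 0.871000)(1 − 0.843000) = 0.979747
Series (expansion valve and [0.979747]): 0.890000 × 0.979747 = 0.8720

0.8720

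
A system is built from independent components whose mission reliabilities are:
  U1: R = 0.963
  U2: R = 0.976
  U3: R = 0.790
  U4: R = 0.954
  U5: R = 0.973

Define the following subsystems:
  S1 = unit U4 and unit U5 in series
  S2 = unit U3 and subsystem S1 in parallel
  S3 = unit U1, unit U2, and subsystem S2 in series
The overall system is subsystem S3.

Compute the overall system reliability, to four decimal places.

Series (U4 and U5): 0.954000 × 0.973000 = 0.928242
Parallel (U3 and [0.928242]): 1 − (1 − 0.790000)(1 − 0.928242) = 0.984931
Series (U1, U2, and [0.984931]): 0.963000 × 0.976000 × 0.984931 = 0.9257

0.9257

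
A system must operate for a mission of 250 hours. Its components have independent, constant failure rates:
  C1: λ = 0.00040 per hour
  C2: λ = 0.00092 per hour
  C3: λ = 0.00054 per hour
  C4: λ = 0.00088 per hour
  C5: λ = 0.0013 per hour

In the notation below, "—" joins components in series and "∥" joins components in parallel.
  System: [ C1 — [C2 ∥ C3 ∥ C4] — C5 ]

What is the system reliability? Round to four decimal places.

R(C1) = exp(−0.00040 × 250) = 0.904837
R(C2) = exp(−0.00092 × 250) = 0.794534
R(C3) = exp(−0.00054 × 250) = 0.873716
R(C4) = exp(−0.00088 × 250) = 0.802519
R(C5) = exp(−0.0013 × 250) = 0.722527
Parallel (C2, C3, and C4): 1 − (1 − 0.794534)(1 − 0.873716)(1 − 0.802519) = 0.994876
Series (C1, [0.994876], and C5): 0.904837 × 0.994876 × 0.722527 = 0.6504

0.6504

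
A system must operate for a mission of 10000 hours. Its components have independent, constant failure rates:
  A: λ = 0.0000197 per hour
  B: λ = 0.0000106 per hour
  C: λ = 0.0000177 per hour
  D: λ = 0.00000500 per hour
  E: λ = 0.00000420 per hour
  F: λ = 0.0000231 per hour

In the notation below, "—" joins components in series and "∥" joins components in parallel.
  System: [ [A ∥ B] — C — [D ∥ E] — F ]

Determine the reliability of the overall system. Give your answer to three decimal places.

R(A) = exp(−0.0000197 × 10000) = 0.82119
R(B) = exp(−0.0000106 × 10000) = 0.89942
R(C) = exp(−0.0000177 × 10000) = 0.83778
R(D) = exp(−0.00000500 × 10000) = 0.95123
R(E) = exp(−0.00000420 × 10000) = 0.95887
R(F) = exp(−0.0000231 × 10000) = 0.79374
Parallel (A and B): 1 − (1 − 0.82119)(1 − 0.89942) = 0.98202
Parallel (D and E): 1 − (1 − 0.95123)(1 − 0.95887) = 0.99799
Series ([0.98202], C, [0.99799], and F): 0.98202 × 0.83778 × 0.99799 × 0.79374 = 0.652

0.652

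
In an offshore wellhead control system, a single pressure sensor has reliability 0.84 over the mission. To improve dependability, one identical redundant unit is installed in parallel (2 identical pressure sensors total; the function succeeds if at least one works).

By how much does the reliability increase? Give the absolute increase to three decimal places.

0.134

R_before = 0.84
R_after = 1 − (1 − 0.84)^2 = 0.974
ΔR = 0.974 − 0.84 = 0.134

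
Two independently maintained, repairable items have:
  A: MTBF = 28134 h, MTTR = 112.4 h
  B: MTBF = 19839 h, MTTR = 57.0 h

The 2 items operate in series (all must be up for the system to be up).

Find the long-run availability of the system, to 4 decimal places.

0.9932

A(A) = MTBF/(MTBF+MTTR) = 28134/(28134+112.4) = 0.996021
A(B) = MTBF/(MTBF+MTTR) = 19839/(19839+57.0) = 0.997135
Series availability: 0.996021 × 0.997135 = 0.9932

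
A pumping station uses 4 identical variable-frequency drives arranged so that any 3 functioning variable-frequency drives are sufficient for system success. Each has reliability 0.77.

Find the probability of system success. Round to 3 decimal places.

0.772

R = Σ_{i=3}^{4} C(4,i) p^i (1−p)^{4−i} with p = 0.77
C(4,3)·0.77^3·0.23^1 = 0.42001
C(4,4)·0.77^4·0.23^0 = 0.35153
Sum = 0.772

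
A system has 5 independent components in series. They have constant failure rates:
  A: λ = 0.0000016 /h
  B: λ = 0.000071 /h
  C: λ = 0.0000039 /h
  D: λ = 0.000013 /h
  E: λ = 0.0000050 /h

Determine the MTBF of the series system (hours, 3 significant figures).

Series of exponential components: λ_sys = Σ λ_i
λ_sys = 0.0000016 + 0.000071 + 0.0000039 + 0.000013 + 0.0000050 = 9.4500e-05 /h
MTBF = 1 / λ_sys = 10600 h

10600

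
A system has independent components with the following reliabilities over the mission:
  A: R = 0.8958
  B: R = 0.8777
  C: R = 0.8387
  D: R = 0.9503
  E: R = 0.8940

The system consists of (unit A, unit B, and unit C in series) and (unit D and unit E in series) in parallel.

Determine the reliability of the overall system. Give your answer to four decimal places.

Series (A, B, and C): 0.895800 × 0.877700 × 0.838700 = 0.659423
Series (D and E): 0.950300 × 0.894000 = 0.849568
Parallel ([0.659423] and [0.849568]): 1 − (1 − 0.659423)(1 − 0.849568) = 0.9488

0.9488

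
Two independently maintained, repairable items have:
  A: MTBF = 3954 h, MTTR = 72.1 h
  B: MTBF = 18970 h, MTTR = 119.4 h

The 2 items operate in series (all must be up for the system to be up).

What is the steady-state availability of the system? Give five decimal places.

0.97595

A(A) = MTBF/(MTBF+MTTR) = 3954/(3954+72.1) = 0.982092
A(B) = MTBF/(MTBF+MTTR) = 18970/(18970+119.4) = 0.993745
Series availability: 0.982092 × 0.993745 = 0.97595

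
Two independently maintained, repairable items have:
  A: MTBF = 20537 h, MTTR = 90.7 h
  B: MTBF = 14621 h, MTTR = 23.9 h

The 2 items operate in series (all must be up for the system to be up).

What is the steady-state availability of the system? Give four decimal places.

A(A) = MTBF/(MTBF+MTTR) = 20537/(20537+90.7) = 0.995603
A(B) = MTBF/(MTBF+MTTR) = 14621/(14621+23.9) = 0.998368
Series availability: 0.995603 × 0.998368 = 0.9940

0.9940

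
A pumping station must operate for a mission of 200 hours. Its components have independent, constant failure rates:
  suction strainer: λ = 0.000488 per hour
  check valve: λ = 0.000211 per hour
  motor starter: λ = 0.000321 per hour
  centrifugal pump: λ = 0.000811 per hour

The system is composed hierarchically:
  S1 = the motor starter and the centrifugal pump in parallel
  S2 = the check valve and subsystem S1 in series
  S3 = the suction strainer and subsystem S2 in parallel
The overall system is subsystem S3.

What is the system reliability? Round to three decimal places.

R(suction strainer) = exp(−0.000488 × 200) = 0.90701
R(check valve) = exp(−0.000211 × 200) = 0.95868
R(motor starter) = exp(−0.000321 × 200) = 0.93782
R(centrifugal pump) = exp(−0.000811 × 200) = 0.85027
Parallel (motor starter and centrifugal pump): 1 − (1 − 0.93782)(1 − 0.85027) = 0.99069
Series (check valve and [0.99069]): 0.95868 × 0.99069 = 0.94975
Parallel (suction strainer and [0.94975]): 1 − (1 − 0.90701)(1 − 0.94975) = 0.995

0.995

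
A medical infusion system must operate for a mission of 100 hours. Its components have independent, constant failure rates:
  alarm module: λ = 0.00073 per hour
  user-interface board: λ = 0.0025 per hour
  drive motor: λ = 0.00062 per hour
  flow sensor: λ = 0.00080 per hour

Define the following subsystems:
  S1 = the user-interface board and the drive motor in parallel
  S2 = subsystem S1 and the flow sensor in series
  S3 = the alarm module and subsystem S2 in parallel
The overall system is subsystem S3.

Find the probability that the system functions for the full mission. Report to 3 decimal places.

0.994

R(alarm module) = exp(−0.00073 × 100) = 0.92960
R(user-interface board) = exp(−0.0025 × 100) = 0.77880
R(drive motor) = exp(−0.00062 × 100) = 0.93988
R(flow sensor) = exp(−0.00080 × 100) = 0.92312
Parallel (user-interface board and drive motor): 1 − (1 − 0.77880)(1 − 0.93988) = 0.98670
Series ([0.98670] and flow sensor): 0.98670 × 0.92312 = 0.91084
Parallel (alarm module and [0.91084]): 1 − (1 − 0.92960)(1 − 0.91084) = 0.994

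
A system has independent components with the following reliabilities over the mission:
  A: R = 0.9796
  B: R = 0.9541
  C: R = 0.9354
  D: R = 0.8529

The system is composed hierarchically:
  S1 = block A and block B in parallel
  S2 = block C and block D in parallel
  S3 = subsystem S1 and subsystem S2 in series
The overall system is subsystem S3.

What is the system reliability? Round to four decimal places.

Parallel (A and B): 1 − (1 − 0.979600)(1 − 0.954100) = 0.999064
Parallel (C and D): 1 − (1 − 0.935400)(1 − 0.852900) = 0.990497
Series ([0.999064] and [0.990497]): 0.999064 × 0.990497 = 0.9896

0.9896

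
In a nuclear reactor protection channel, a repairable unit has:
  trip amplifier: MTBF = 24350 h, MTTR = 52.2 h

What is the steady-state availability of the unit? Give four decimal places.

0.9979

A(trip amplifier) = MTBF/(MTBF+MTTR) = 24350/(24350+52.2) = 0.9979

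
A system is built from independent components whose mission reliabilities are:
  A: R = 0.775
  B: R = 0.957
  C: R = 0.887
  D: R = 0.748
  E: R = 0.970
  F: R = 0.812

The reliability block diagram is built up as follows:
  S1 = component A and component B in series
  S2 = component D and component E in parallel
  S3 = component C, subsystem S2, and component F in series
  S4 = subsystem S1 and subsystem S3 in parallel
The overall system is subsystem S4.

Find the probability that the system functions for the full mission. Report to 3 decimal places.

Series (A and B): 0.77500 × 0.95700 = 0.74168
Parallel (D and E): 1 − (1 − 0.74800)(1 − 0.97000) = 0.99244
Series (C, [0.99244], and F): 0.88700 × 0.99244 × 0.81200 = 0.71480
Parallel ([0.74168] and [0.71480]): 1 − (1 − 0.74168)(1 − 0.71480) = 0.926

0.926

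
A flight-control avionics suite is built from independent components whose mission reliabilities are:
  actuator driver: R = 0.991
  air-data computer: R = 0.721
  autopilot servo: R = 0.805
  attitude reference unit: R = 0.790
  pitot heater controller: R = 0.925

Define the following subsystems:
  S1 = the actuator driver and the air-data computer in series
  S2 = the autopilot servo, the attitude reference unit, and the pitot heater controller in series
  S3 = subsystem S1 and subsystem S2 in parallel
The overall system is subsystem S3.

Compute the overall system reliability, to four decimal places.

0.8825

Series (actuator driver and air-data computer): 0.991000 × 0.721000 = 0.714511
Series (autopilot servo, attitude reference unit, and pitot heater controller): 0.805000 × 0.790000 × 0.925000 = 0.588254
Parallel ([0.714511] and [0.588254]): 1 − (1 − 0.714511)(1 − 0.588254) = 0.8825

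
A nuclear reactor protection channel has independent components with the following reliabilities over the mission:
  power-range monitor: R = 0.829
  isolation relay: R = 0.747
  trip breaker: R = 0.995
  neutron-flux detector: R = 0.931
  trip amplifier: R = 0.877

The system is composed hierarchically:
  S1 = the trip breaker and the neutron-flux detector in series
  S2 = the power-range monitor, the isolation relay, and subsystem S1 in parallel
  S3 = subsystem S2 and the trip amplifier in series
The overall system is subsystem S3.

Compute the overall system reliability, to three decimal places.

0.874

Series (trip breaker and neutron-flux detector): 0.99500 × 0.93100 = 0.92635
Parallel (power-range monitor, isolation relay, and [0.92635]): 1 − (1 − 0.82900)(1 − 0.74700)(1 − 0.92635) = 0.99681
Series ([0.99681] and trip amplifier): 0.99681 × 0.87700 = 0.874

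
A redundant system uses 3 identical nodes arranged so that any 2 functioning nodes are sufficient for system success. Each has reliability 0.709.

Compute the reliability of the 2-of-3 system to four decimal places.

0.7952

R = Σ_{i=2}^{3} C(3,i) p^i (1−p)^{3−i} with p = 0.709
C(3,2)·0.709^2·0.291^1 = 0.438841
C(3,3)·0.709^3·0.291^0 = 0.356401
Sum = 0.7952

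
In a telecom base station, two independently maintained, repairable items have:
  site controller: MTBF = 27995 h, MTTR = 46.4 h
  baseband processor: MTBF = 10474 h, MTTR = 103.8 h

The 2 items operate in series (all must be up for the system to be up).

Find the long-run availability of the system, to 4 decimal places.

A(site controller) = MTBF/(MTBF+MTTR) = 27995/(27995+46.4) = 0.998345
A(baseband processor) = MTBF/(MTBF+MTTR) = 10474/(10474+103.8) = 0.990187
Series availability: 0.998345 × 0.990187 = 0.9885

0.9885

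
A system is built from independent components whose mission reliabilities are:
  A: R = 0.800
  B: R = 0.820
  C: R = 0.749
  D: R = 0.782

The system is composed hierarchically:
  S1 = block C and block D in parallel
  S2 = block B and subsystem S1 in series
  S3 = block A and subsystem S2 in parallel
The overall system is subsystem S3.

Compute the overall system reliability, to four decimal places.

Parallel (C and D): 1 − (1 − 0.749000)(1 − 0.782000) = 0.945282
Series (B and [0.945282]): 0.820000 × 0.945282 = 0.775131
Parallel (A and [0.775131]): 1 − (1 − 0.800000)(1 − 0.775131) = 0.9550

0.9550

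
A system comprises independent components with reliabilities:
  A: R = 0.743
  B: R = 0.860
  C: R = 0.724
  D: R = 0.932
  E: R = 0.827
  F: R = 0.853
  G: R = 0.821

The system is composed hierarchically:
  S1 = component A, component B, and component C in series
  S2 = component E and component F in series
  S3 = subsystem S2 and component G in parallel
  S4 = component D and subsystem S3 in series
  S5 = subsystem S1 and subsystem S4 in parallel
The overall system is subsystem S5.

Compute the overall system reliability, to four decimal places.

0.9371

Series (A, B, and C): 0.743000 × 0.860000 × 0.724000 = 0.462622
Series (E and F): 0.827000 × 0.853000 = 0.705431
Parallel ([0.705431] and G): 1 − (1 − 0.705431)(1 − 0.821000) = 0.947272
Series (D and [0.947272]): 0.932000 × 0.947272 = 0.882858
Parallel ([0.462622] and [0.882858]): 1 − (1 − 0.462622)(1 − 0.882858) = 0.9371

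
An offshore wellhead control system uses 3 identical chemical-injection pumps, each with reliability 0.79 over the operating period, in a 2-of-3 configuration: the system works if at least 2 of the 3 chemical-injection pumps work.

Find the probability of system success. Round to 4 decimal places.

0.8862

R = Σ_{i=2}^{3} C(3,i) p^i (1−p)^{3−i} with p = 0.79
C(3,2)·0.79^2·0.21^1 = 0.393183
C(3,3)·0.79^3·0.21^0 = 0.493039
Sum = 0.8862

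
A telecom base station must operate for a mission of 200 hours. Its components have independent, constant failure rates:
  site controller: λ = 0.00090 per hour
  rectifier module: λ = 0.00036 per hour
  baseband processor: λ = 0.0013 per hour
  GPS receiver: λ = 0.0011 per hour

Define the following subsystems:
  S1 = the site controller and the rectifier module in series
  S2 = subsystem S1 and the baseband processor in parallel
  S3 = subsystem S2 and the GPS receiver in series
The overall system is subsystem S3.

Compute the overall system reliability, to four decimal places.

0.7616

R(site controller) = exp(−0.00090 × 200) = 0.835270
R(rectifier module) = exp(−0.00036 × 200) = 0.930531
R(baseband processor) = exp(−0.0013 × 200) = 0.771052
R(GPS receiver) = exp(−0.0011 × 200) = 0.802519
Series (site controller and rectifier module): 0.835270 × 0.930531 = 0.777245
Parallel ([0.777245] and baseband processor): 1 − (1 − 0.777245)(1 − 0.771052) = 0.949001
Series ([0.949001] and GPS receiver): 0.949001 × 0.802519 = 0.7616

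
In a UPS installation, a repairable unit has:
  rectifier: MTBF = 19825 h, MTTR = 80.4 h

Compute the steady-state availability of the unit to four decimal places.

A(rectifier) = MTBF/(MTBF+MTTR) = 19825/(19825+80.4) = 0.9960

0.9960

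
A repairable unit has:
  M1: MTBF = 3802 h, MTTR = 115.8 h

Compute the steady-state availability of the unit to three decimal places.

A(M1) = MTBF/(MTBF+MTTR) = 3802/(3802+115.8) = 0.970

0.970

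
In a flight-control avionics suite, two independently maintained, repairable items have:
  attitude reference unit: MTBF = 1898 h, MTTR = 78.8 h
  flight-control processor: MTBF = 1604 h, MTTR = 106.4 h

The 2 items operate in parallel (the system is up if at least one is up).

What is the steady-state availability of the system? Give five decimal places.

0.99752

A(attitude reference unit) = MTBF/(MTBF+MTTR) = 1898/(1898+78.8) = 0.960138
A(flight-control processor) = MTBF/(MTBF+MTTR) = 1604/(1604+106.4) = 0.937792
Parallel availability: 1 − (1 − 0.960138)(1 − 0.937792) = 0.99752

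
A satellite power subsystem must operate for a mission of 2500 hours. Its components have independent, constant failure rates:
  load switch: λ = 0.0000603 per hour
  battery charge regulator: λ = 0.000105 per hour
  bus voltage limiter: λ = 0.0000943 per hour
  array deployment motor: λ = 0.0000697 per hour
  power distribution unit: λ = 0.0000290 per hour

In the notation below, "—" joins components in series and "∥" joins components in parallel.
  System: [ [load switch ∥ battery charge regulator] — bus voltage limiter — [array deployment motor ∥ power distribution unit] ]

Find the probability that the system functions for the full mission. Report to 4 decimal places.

R(load switch) = exp(−0.0000603 × 2500) = 0.860063
R(battery charge regulator) = exp(−0.000105 × 2500) = 0.769126
R(bus voltage limiter) = exp(−0.0000943 × 2500) = 0.789978
R(array deployment motor) = exp(−0.0000697 × 2500) = 0.840087
R(power distribution unit) = exp(−0.0000290 × 2500) = 0.930066
Parallel (load switch and battery charge regulator): 1 − (1 − 0.860063)(1 − 0.769126) = 0.967692
Parallel (array deployment motor and power distribution unit): 1 − (1 − 0.840087)(1 − 0.930066) = 0.988817
Series ([0.967692], bus voltage limiter, and [0.988817]): 0.967692 × 0.789978 × 0.988817 = 0.7559

0.7559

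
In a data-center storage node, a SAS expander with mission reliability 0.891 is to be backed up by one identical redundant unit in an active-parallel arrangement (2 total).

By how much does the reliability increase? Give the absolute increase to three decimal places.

0.097

R_before = 0.891
R_after = 1 − (1 − 0.891)^2 = 0.988
ΔR = 0.988 − 0.891 = 0.097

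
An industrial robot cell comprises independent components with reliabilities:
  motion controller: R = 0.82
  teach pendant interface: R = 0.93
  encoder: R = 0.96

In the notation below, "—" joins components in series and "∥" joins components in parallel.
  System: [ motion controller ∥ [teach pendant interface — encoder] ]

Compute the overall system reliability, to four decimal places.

Series (teach pendant interface and encoder): 0.930000 × 0.960000 = 0.892800
Parallel (motion controller and [0.892800]): 1 − (1 − 0.820000)(1 − 0.892800) = 0.9807

0.9807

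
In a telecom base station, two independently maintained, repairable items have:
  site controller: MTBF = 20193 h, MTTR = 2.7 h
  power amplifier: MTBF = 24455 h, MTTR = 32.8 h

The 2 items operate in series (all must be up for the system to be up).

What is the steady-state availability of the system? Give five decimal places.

A(site controller) = MTBF/(MTBF+MTTR) = 20193/(20193+2.7) = 0.999866
A(power amplifier) = MTBF/(MTBF+MTTR) = 24455/(24455+32.8) = 0.998661
Series availability: 0.999866 × 0.998661 = 0.99853

0.99853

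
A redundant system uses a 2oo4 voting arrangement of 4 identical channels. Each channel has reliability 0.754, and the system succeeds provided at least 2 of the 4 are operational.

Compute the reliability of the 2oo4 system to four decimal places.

R = Σ_{i=2}^{4} C(4,i) p^i (1−p)^{4−i} with p = 0.754
C(4,2)·0.754^2·0.246^2 = 0.206426
C(4,3)·0.754^3·0.246^1 = 0.421802
C(4,4)·0.754^4·0.246^0 = 0.323210
Sum = 0.9514

0.9514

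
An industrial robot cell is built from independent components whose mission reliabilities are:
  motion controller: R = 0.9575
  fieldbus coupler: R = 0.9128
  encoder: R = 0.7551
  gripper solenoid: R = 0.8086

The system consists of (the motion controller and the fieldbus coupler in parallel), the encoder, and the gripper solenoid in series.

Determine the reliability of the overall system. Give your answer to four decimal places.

Parallel (motion controller and fieldbus coupler): 1 − (1 − 0.957500)(1 − 0.912800) = 0.996294
Series ([0.996294], encoder, and gripper solenoid): 0.996294 × 0.755100 × 0.808600 = 0.6083

0.6083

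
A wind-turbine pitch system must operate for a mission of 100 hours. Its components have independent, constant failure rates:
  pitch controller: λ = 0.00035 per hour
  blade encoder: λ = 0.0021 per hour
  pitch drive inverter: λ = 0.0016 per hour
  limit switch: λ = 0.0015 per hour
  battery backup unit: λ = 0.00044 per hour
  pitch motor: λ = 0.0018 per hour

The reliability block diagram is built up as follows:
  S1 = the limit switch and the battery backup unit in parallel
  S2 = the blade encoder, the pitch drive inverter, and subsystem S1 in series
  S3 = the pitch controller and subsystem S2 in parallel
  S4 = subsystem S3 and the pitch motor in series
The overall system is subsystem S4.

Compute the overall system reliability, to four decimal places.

R(pitch controller) = exp(−0.00035 × 100) = 0.965605
R(blade encoder) = exp(−0.0021 × 100) = 0.810584
R(pitch drive inverter) = exp(−0.0016 × 100) = 0.852144
R(limit switch) = exp(−0.0015 × 100) = 0.860708
R(battery backup unit) = exp(−0.00044 × 100) = 0.956954
R(pitch motor) = exp(−0.0018 × 100) = 0.835270
Parallel (limit switch and battery backup unit): 1 − (1 − 0.860708)(1 − 0.956954) = 0.994004
Series (blade encoder, pitch drive inverter, and [0.994004]): 0.810584 × 0.852144 × 0.994004 = 0.686593
Parallel (pitch controller and [0.686593]): 1 − (1 − 0.965605)(1 − 0.686593) = 0.989220
Series ([0.989220] and pitch motor): 0.989220 × 0.835270 = 0.8263

0.8263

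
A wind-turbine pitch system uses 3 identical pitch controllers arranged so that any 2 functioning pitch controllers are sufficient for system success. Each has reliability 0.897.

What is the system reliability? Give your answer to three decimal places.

R = Σ_{i=2}^{3} C(3,i) p^i (1−p)^{3−i} with p = 0.897
C(3,2)·0.897^2·0.103^1 = 0.24862
C(3,3)·0.897^3·0.103^0 = 0.72173
Sum = 0.970

0.970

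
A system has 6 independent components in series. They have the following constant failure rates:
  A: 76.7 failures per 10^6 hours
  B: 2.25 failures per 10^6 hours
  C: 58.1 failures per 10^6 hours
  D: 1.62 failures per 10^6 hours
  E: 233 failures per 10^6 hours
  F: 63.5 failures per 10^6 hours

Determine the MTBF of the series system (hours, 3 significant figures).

2300

Series of exponential components: λ_sys = Σ λ_i
λ_sys = 0.0000767 + 0.00000225 + 0.0000581 + 0.00000162 + 0.000233 + 0.0000635 = 4.3517e-04 /h
MTBF = 1 / λ_sys = 2300 h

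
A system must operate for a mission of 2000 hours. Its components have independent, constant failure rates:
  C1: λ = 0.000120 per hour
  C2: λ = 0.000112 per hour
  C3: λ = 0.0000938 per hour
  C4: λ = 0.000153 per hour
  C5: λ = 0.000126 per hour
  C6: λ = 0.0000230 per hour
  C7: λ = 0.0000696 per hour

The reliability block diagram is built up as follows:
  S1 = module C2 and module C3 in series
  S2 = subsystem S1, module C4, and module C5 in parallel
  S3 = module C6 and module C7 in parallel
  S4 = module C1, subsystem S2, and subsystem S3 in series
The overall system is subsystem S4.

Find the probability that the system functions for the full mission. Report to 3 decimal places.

0.767

R(C1) = exp(−0.000120 × 2000) = 0.78663
R(C2) = exp(−0.000112 × 2000) = 0.79932
R(C3) = exp(−0.0000938 × 2000) = 0.82895
R(C4) = exp(−0.000153 × 2000) = 0.73639
R(C5) = exp(−0.000126 × 2000) = 0.77724
R(C6) = exp(−0.0000230 × 2000) = 0.95504
R(C7) = exp(−0.0000696 × 2000) = 0.87005
Series (C2 and C3): 0.79932 × 0.82895 = 0.66260
Parallel ([0.66260], C4, and C5): 1 − (1 − 0.66260)(1 − 0.73639)(1 − 0.77724) = 0.98019
Parallel (C6 and C7): 1 − (1 − 0.95504)(1 − 0.87005) = 0.99416
Series (C1, [0.98019], and [0.99416]): 0.78663 × 0.98019 × 0.99416 = 0.767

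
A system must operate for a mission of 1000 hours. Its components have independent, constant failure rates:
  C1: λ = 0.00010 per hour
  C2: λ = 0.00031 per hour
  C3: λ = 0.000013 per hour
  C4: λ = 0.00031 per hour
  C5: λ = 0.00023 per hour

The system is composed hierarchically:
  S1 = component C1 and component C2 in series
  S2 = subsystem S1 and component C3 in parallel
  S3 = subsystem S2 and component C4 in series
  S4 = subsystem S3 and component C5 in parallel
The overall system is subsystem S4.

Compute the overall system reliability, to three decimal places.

0.945

R(C1) = exp(−0.00010 × 1000) = 0.90484
R(C2) = exp(−0.00031 × 1000) = 0.73345
R(C3) = exp(−0.000013 × 1000) = 0.98708
R(C4) = exp(−0.00031 × 1000) = 0.73345
R(C5) = exp(−0.00023 × 1000) = 0.79453
Series (C1 and C2): 0.90484 × 0.73345 = 0.66365
Parallel ([0.66365] and C3): 1 − (1 − 0.66365)(1 − 0.98708) = 0.99565
Series ([0.99565] and C4): 0.99565 × 0.73345 = 0.73026
Parallel ([0.73026] and C5): 1 − (1 − 0.73026)(1 − 0.79453) = 0.945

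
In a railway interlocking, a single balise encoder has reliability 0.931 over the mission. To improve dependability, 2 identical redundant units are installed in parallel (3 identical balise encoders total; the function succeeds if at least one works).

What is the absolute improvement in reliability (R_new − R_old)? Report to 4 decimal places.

0.0687

R_before = 0.931
R_after = 1 − (1 − 0.931)^3 = 0.9997
ΔR = 0.9997 − 0.931 = 0.0687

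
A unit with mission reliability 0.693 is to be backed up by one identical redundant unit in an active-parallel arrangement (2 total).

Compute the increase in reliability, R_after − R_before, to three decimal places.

R_before = 0.693
R_after = 1 − (1 − 0.693)^2 = 0.906
ΔR = 0.906 − 0.693 = 0.213

0.213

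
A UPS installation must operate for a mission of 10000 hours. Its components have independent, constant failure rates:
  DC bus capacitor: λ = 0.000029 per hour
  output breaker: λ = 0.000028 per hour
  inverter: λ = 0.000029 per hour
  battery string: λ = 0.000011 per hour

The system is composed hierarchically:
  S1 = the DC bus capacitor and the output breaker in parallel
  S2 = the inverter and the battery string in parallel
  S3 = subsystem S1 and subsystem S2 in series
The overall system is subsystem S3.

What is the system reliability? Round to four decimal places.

0.9139

R(DC bus capacitor) = exp(−0.000029 × 10000) = 0.748264
R(output breaker) = exp(−0.000028 × 10000) = 0.755784
R(inverter) = exp(−0.000029 × 10000) = 0.748264
R(battery string) = exp(−0.000011 × 10000) = 0.895834
Parallel (DC bus capacitor and output breaker): 1 − (1 − 0.748264)(1 − 0.755784) = 0.938522
Parallel (inverter and battery string): 1 − (1 − 0.748264)(1 − 0.895834) = 0.973778
Series ([0.938522] and [0.973778]): 0.938522 × 0.973778 = 0.9139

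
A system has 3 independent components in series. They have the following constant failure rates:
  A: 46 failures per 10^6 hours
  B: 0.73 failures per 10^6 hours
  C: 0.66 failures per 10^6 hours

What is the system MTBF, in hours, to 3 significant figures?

Series of exponential components: λ_sys = Σ λ_i
λ_sys = 0.000046 + 0.00000073 + 0.00000066 = 4.7390e-05 /h
MTBF = 1 / λ_sys = 21100 h

21100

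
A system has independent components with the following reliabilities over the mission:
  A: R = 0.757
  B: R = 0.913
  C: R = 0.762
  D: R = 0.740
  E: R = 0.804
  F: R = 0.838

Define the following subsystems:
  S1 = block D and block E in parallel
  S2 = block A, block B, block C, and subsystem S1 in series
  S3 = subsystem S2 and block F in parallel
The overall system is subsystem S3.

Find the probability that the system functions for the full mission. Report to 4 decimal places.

0.9190

Parallel (D and E): 1 − (1 − 0.740000)(1 − 0.804000) = 0.949040
Series (A, B, C, and [0.949040]): 0.757000 × 0.913000 × 0.762000 × 0.949040 = 0.499811
Parallel ([0.499811] and F): 1 − (1 − 0.499811)(1 − 0.838000) = 0.9190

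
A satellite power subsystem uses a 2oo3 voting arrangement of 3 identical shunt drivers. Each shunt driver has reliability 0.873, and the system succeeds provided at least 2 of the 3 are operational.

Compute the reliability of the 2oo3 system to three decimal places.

0.956

R = Σ_{i=2}^{3} C(3,i) p^i (1−p)^{3−i} with p = 0.873
C(3,2)·0.873^2·0.127^1 = 0.29037
C(3,3)·0.873^3·0.127^0 = 0.66534
Sum = 0.956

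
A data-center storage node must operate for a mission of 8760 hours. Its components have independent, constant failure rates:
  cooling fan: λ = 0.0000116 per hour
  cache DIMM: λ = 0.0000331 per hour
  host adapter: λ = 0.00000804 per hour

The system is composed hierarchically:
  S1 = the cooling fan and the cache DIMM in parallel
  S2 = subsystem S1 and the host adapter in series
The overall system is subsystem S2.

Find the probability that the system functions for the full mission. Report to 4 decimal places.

R(cooling fan) = exp(−0.0000116 × 8760) = 0.903376
R(cache DIMM) = exp(−0.0000331 × 8760) = 0.748296
R(host adapter) = exp(−0.00000804 × 8760) = 0.931993
Parallel (cooling fan and cache DIMM): 1 − (1 − 0.903376)(1 − 0.748296) = 0.975679
Series ([0.975679] and host adapter): 0.975679 × 0.931993 = 0.9093

0.9093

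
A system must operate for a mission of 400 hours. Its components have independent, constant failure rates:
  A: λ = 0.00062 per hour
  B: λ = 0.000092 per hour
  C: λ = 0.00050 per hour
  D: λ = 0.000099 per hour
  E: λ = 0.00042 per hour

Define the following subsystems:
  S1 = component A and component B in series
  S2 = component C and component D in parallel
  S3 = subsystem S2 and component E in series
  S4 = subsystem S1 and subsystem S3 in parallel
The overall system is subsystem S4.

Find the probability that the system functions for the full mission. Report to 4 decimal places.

R(A) = exp(−0.00062 × 400) = 0.780360
R(B) = exp(−0.000092 × 400) = 0.963869
R(C) = exp(−0.00050 × 400) = 0.818731
R(D) = exp(−0.000099 × 400) = 0.961174
R(E) = exp(−0.00042 × 400) = 0.845354
Series (A and B): 0.780360 × 0.963869 = 0.752165
Parallel (C and D): 1 − (1 − 0.818731)(1 − 0.961174) = 0.992962
Series ([0.992962] and E): 0.992962 × 0.845354 = 0.839404
Parallel ([0.752165] and [0.839404]): 1 − (1 − 0.752165)(1 − 0.839404) = 0.9602

0.9602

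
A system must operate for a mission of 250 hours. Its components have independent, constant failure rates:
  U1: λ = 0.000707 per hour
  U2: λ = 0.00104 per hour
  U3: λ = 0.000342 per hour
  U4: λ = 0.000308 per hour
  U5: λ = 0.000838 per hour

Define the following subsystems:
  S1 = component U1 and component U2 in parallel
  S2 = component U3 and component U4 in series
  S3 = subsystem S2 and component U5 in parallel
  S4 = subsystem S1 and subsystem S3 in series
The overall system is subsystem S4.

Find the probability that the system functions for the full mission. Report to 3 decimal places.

0.936

R(U1) = exp(−0.000707 × 250) = 0.83799
R(U2) = exp(−0.00104 × 250) = 0.77105
R(U3) = exp(−0.000342 × 250) = 0.91805
R(U4) = exp(−0.000308 × 250) = 0.92589
R(U5) = exp(−0.000838 × 250) = 0.81099
Parallel (U1 and U2): 1 − (1 − 0.83799)(1 − 0.77105) = 0.96291
Series (U3 and U4): 0.91805 × 0.92589 = 0.85001
Parallel ([0.85001] and U5): 1 − (1 − 0.85001)(1 − 0.81099) = 0.97165
Series ([0.96291] and [0.97165]): 0.96291 × 0.97165 = 0.936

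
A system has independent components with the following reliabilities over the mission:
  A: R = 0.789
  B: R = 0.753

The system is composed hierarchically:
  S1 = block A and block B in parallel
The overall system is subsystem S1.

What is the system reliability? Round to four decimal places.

0.9479

Parallel (A and B): 1 − (1 − 0.789000)(1 − 0.753000) = 0.9479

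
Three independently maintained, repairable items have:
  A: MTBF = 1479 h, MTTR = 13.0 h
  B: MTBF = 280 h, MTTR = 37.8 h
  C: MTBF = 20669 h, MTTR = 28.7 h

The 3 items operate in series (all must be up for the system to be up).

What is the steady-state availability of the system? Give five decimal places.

0.87217

A(A) = MTBF/(MTBF+MTTR) = 1479/(1479+13.0) = 0.991287
A(B) = MTBF/(MTBF+MTTR) = 280/(280+37.8) = 0.881057
A(C) = MTBF/(MTBF+MTTR) = 20669/(20669+28.7) = 0.998613
Series availability: 0.991287 × 0.881057 × 0.998613 = 0.87217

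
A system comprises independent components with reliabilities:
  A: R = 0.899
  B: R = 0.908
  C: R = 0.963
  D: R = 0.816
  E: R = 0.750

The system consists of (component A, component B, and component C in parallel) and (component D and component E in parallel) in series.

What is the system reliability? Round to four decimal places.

Parallel (A, B, and C): 1 − (1 − 0.899000)(1 − 0.908000)(1 − 0.963000) = 0.999656
Parallel (D and E): 1 − (1 − 0.816000)(1 − 0.750000) = 0.954000
Series ([0.999656] and [0.954000]): 0.999656 × 0.954000 = 0.9537

0.9537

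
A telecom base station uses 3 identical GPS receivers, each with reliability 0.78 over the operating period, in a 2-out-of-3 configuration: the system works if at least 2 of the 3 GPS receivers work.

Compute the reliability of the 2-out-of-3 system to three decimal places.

0.876

R = Σ_{i=2}^{3} C(3,i) p^i (1−p)^{3−i} with p = 0.78
C(3,2)·0.78^2·0.22^1 = 0.40154
C(3,3)·0.78^3·0.22^0 = 0.47455
Sum = 0.876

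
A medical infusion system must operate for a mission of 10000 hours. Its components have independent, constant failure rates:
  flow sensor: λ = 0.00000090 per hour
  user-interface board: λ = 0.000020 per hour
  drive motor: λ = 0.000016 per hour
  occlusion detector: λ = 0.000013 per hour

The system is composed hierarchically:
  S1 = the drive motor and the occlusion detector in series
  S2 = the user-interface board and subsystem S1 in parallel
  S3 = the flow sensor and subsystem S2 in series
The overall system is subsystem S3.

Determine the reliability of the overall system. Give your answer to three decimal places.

0.946

R(flow sensor) = exp(−0.00000090 × 10000) = 0.99104
R(user-interface board) = exp(−0.000020 × 10000) = 0.81873
R(drive motor) = exp(−0.000016 × 10000) = 0.85214
R(occlusion detector) = exp(−0.000013 × 10000) = 0.87810
Series (drive motor and occlusion detector): 0.85214 × 0.87810 = 0.74826
Parallel (user-interface board and [0.74826]): 1 − (1 − 0.81873)(1 − 0.74826) = 0.95437
Series (flow sensor and [0.95437]): 0.99104 × 0.95437 = 0.946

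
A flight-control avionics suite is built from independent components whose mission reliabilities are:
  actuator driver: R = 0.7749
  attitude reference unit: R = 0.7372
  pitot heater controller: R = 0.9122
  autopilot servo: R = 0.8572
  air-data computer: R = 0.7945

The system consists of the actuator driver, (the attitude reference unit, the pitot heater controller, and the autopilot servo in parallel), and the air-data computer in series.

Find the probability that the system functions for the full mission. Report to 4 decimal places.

0.6136

Parallel (attitude reference unit, pitot heater controller, and autopilot servo): 1 − (1 − 0.737200)(1 − 0.912200)(1 − 0.857200) = 0.996705
Series (actuator driver, [0.996705], and air-data computer): 0.774900 × 0.996705 × 0.794500 = 0.6136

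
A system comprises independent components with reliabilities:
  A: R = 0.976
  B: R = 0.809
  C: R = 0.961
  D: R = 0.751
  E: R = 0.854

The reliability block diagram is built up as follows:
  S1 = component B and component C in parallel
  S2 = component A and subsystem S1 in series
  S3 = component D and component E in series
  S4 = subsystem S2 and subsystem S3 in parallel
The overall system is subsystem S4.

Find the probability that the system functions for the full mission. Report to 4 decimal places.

Parallel (B and C): 1 − (1 − 0.809000)(1 − 0.961000) = 0.992551
Series (A and [0.992551]): 0.976000 × 0.992551 = 0.968730
Series (D and E): 0.751000 × 0.854000 = 0.641354
Parallel ([0.968730] and [0.641354]): 1 − (1 − 0.968730)(1 − 0.641354) = 0.9888

0.9888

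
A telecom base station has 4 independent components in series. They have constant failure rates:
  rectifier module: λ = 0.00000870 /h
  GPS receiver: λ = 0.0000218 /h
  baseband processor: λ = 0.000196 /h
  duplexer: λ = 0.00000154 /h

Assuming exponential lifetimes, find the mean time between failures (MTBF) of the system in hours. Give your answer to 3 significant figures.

Series of exponential components: λ_sys = Σ λ_i
λ_sys = 0.00000870 + 0.0000218 + 0.000196 + 0.00000154 = 2.2804e-04 /h
MTBF = 1 / λ_sys = 4390 h

4390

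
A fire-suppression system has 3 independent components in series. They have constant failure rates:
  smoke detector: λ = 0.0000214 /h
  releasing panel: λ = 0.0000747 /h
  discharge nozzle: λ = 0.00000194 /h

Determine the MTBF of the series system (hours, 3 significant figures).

10200

Series of exponential components: λ_sys = Σ λ_i
λ_sys = 0.0000214 + 0.0000747 + 0.00000194 = 9.8040e-05 /h
MTBF = 1 / λ_sys = 10200 h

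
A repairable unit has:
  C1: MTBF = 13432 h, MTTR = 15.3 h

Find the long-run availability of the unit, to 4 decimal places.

A(C1) = MTBF/(MTBF+MTTR) = 13432/(13432+15.3) = 0.9989

0.9989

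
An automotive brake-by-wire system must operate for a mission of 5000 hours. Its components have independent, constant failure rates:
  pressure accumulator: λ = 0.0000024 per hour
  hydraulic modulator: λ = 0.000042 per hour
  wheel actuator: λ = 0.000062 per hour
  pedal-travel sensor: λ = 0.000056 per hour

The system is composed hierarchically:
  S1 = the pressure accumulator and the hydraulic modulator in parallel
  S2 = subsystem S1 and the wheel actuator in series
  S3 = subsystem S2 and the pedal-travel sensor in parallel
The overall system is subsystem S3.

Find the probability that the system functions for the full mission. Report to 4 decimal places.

0.9345

R(pressure accumulator) = exp(−0.0000024 × 5000) = 0.988072
R(hydraulic modulator) = exp(−0.000042 × 5000) = 0.810584
R(wheel actuator) = exp(−0.000062 × 5000) = 0.733447
R(pedal-travel sensor) = exp(−0.000056 × 5000) = 0.755784
Parallel (pressure accumulator and hydraulic modulator): 1 − (1 − 0.988072)(1 − 0.810584) = 0.997741
Series ([0.997741] and wheel actuator): 0.997741 × 0.733447 = 0.731790
Parallel ([0.731790] and pedal-travel sensor): 1 − (1 − 0.731790)(1 − 0.755784) = 0.9345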